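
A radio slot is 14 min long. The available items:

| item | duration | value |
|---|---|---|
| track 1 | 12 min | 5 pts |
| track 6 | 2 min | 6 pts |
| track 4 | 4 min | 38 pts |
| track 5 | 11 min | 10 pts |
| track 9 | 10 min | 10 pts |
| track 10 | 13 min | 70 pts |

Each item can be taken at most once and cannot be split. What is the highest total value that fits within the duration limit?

Check high-value combinations within 14 min:
- track 10: duration 13, value 70
- track 4+track 9: duration 4+10=14, value 38+10=48
- track 6+track 4: duration 2+4=6, value 6+38=44
- track 4: duration 4, value 38
Best: 70 pts.

70 pts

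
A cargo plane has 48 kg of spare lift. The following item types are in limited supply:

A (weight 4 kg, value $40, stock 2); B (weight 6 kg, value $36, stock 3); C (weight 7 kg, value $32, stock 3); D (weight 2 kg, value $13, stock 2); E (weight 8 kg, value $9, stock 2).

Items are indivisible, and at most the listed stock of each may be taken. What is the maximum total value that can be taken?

$284

Best selections within weight 48 and stock limits:
- 2×A + 3×B + 3×C: weight 47, value 284
- 2×A + 3×B + 2×C + 2×D: weight 44, value 278
- 2×A + 2×B + 3×C + 2×D: weight 45, value 274
- 1×A + 3×B + 3×C + 2×D: weight 47, value 270
Best: $284.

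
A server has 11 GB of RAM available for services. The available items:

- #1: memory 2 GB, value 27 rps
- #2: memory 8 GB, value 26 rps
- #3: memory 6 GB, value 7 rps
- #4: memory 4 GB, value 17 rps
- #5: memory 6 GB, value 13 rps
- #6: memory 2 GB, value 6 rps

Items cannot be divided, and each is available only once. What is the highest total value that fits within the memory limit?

Check high-value combinations within 11 GB:
- #1+#2: memory 2+8=10, value 27+26=53
- #1+#4+#6: memory 2+4+2=8, value 27+17+6=50
- #1+#5+#6: memory 2+6+2=10, value 27+13+6=46
- #1+#4: memory 2+4=6, value 27+17=44
Best: 53 rps.

53 rps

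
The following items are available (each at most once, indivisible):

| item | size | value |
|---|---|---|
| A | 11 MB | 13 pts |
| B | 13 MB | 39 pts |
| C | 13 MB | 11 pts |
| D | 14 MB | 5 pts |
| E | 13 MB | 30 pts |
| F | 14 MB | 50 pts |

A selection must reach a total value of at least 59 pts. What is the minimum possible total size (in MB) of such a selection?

Subsets with value ≥ 59, sorted by total size:
- A+F: size 25, value 63
- B+E: size 26, value 69
Minimum size: 25 MB.

25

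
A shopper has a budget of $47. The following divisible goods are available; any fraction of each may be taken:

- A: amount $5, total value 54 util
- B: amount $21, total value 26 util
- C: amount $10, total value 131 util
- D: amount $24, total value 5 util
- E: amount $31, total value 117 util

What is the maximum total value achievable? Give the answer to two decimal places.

303.24

Take in order of value per unit:
- C (131/10 per unit): all 10 → value 131, running total 131.00
- A (54/5 per unit): all 5 → value 54, running total 185.00
- E (117/31 per unit): all 31 → value 117, running total 302.00
- B (26/21 per unit): 1 of 21 → value 1×26/21 = 1.2381, running total 303.24
Total 303.24.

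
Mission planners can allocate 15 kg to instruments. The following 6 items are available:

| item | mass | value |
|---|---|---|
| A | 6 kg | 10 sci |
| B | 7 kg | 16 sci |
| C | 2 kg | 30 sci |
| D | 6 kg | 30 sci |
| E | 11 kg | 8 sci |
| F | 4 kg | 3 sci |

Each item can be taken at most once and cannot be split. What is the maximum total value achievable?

76 sci

Check high-value combinations within 15 kg:
- B+C+D: mass 7+2+6=15, value 16+30+30=76
- A+C+D: mass 6+2+6=14, value 10+30+30=70
- C+D+F: mass 2+6+4=12, value 30+30+3=63
- C+D: mass 2+6=8, value 30+30=60
- A+B+C: mass 6+7+2=15, value 10+16+30=56
Best: 76 sci.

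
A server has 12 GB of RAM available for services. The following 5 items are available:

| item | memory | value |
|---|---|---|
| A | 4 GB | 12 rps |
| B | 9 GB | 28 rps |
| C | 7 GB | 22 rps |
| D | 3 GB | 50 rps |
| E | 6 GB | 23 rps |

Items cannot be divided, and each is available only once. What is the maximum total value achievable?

78 rps

Check high-value combinations within 12 GB:
- B+D: memory 9+3=12, value 28+50=78
- D+E: memory 3+6=9, value 50+23=73
- C+D: memory 7+3=10, value 22+50=72
- A+D: memory 4+3=7, value 12+50=62
Best: 78 rps.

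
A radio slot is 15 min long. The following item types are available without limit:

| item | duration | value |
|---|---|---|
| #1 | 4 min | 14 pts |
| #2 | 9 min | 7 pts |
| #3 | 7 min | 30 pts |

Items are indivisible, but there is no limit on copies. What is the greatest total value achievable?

60 pts

Best value-per-unit is #3 at 30/7, and filling with it alone uses duration 2×7=14. No mix of the others beats 2×30 = 60.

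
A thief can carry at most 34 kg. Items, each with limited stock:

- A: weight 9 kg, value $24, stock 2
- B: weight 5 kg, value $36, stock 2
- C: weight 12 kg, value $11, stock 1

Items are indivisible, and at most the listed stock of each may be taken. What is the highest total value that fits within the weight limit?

$120

Top feasible selections:
- 2×A + 2×B: weight 28, value 120
- 1×A + 2×B + 1×C: weight 31, value 107
- 1×A + 2×B: weight 19, value 96
- 2×A + 1×B: weight 23, value 84
Best: $120.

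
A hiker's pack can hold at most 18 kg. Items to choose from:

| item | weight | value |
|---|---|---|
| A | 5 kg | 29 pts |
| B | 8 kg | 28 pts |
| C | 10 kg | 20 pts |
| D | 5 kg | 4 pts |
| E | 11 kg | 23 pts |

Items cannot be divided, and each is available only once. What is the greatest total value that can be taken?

This is a 0/1 knapsack; check combinations near the capacity.
- A+B+D: weight 5+8+5=18, value 29+28+4=61
- A+B: weight 5+8=13, value 29+28=57
- A+E: weight 5+11=16, value 29+23=52
- A+C: weight 5+10=15, value 29+20=49
- B+C: weight 8+10=18, value 28+20=48
Best: 61 pts.

61 pts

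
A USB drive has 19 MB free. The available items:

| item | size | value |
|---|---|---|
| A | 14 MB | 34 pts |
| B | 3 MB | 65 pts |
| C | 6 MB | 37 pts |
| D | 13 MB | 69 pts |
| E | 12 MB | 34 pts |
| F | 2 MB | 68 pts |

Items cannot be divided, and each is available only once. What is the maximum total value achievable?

Check high-value combinations within 19 MB:
- B+D+F: size 3+13+2=18, value 65+69+68=202
- B+C+F: size 3+6+2=11, value 65+37+68=170
- B+E+F: size 3+12+2=17, value 65+34+68=167
- A+B+F: size 14+3+2=19, value 34+65+68=167
Best: 202 pts.

202 pts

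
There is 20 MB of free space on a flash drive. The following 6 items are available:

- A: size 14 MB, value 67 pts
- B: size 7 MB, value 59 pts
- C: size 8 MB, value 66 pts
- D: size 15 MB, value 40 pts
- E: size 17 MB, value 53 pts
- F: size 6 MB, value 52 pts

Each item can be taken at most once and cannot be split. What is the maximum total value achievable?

125 pts

Check high-value combinations within 20 MB:
- B+C: size 7+8=15, value 59+66=125
- A+F: size 14+6=20, value 67+52=119
- C+F: size 8+6=14, value 66+52=118
Best: 125 pts.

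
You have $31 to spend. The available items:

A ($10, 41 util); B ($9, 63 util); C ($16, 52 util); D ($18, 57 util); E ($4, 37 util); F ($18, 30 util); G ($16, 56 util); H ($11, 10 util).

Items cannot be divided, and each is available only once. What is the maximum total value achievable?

This is a 0/1 knapsack; check combinations near the capacity.
- B+D+E: cost 9+18+4=31, value 63+57+37=157
- B+E+G: cost 9+4+16=29, value 63+37+56=156
- B+C+E: cost 9+16+4=29, value 63+52+37=152
- A+B+E: cost 10+9+4=23, value 41+63+37=141
- A+E+G: cost 10+4+16=30, value 41+37+56=134
Best: 157 util.

157 util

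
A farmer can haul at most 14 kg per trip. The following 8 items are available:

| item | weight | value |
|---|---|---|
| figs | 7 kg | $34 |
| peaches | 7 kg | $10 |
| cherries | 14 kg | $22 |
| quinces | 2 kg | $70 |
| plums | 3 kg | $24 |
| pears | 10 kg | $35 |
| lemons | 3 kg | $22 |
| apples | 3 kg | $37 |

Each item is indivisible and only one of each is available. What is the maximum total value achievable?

Check high-value combinations within 14 kg:
- quinces+plums+lemons+apples: weight 2+3+3+3=11, value 70+24+22+37=153
- figs+quinces+apples: weight 7+2+3=12, value 34+70+37=141
- quinces+plums+apples: weight 2+3+3=8, value 70+24+37=131
- quinces+lemons+apples: weight 2+3+3=8, value 70+22+37=129
- figs+quinces+plums: weight 7+2+3=12, value 34+70+24=128
Best: $153.

$153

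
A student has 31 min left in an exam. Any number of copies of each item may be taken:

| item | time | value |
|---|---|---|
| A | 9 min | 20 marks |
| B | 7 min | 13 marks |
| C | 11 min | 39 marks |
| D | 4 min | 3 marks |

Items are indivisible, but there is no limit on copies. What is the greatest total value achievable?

98 marks

Best value-per-unit is C at 39/11; filling with it alone gives 2×39 = 78.
Optimal mix: 1×A + 2×C → time 31, value 98.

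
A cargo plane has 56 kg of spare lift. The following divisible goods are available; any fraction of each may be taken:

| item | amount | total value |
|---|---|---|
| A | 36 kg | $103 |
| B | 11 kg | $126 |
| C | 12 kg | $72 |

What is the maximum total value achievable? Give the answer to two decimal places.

292.42

Take in order of value per unit:
- B (126/11 per unit): all 11 → value 126, running total 126.00
- C (72/12 per unit): all 12 → value 72, running total 198.00
- A (103/36 per unit): 33 of 36 → value 33×103/36 = 94.4167, running total 292.42
Total 292.42.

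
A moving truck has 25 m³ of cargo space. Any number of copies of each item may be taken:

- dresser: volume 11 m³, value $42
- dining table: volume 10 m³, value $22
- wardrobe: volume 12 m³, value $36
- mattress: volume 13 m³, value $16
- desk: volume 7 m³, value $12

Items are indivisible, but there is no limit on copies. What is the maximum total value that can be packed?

Best value-per-unit is dresser at 42/11, and filling with it alone uses volume 2×11=22. No mix of the others beats 2×42 = 84.

$84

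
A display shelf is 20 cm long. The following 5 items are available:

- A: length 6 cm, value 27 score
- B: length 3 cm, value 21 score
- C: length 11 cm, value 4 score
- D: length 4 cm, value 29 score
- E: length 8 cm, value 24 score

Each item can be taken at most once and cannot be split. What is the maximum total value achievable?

Check high-value combinations within 20 cm:
- A+D+E: length 6+4+8=18, value 27+29+24=80
- A+B+D: length 6+3+4=13, value 27+21+29=77
- B+D+E: length 3+4+8=15, value 21+29+24=74
- A+B+E: length 6+3+8=17, value 27+21+24=72
- A+D: length 6+4=10, value 27+29=56
Best: 80 score.

80 score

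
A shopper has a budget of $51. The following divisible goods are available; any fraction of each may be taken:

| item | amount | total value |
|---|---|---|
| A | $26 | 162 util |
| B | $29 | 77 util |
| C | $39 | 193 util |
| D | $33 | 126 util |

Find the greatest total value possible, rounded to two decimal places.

Take in order of value per unit:
- A (162/26 per unit): all 26 → value 162, running total 162.00
- C (193/39 per unit): 25 of 39 → value 25×193/39 = 123.7179, running total 285.72
Total 285.72.

285.72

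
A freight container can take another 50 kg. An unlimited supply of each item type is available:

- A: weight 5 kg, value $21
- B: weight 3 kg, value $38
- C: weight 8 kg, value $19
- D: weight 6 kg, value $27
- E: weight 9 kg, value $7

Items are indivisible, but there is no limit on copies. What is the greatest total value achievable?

$608

Best value-per-unit is B at 38/3, and filling with it alone uses weight 16×3=48. No mix of the others beats 16×38 = 608.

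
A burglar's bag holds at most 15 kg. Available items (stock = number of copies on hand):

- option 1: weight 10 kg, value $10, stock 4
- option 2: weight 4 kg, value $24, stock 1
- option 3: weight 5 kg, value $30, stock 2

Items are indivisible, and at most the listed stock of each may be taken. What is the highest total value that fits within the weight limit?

Best selections within weight 15 and stock limits:
- 1×option 2 + 2×option 3: weight 14, value 84
- 2×option 3: weight 10, value 60
- 1×option 2 + 1×option 3: weight 9, value 54
Best: $84.

$84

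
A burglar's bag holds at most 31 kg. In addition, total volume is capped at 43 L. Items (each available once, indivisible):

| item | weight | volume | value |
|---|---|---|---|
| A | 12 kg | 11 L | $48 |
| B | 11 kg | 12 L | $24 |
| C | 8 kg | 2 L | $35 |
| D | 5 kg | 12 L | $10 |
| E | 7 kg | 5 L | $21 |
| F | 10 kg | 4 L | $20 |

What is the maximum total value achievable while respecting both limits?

Feasible sets respecting both limits:
- A+B+C: weight 31, volume 25, value 107
- A+C+E: weight 27, volume 18, value 104
- A+C+F: weight 30, volume 17, value 103
- A+C+D: weight 25, volume 25, value 93
Best: $107.

$107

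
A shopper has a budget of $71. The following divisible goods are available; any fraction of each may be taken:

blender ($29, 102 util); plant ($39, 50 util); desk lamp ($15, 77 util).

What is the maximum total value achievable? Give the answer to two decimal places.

Take in order of value per unit:
- desk lamp (77/15 per unit): all 15 → value 77, running total 77.00
- blender (102/29 per unit): all 29 → value 102, running total 179.00
- plant (50/39 per unit): 27 of 39 → value 27×50/39 = 34.6154, running total 213.62
Total 213.62.

213.62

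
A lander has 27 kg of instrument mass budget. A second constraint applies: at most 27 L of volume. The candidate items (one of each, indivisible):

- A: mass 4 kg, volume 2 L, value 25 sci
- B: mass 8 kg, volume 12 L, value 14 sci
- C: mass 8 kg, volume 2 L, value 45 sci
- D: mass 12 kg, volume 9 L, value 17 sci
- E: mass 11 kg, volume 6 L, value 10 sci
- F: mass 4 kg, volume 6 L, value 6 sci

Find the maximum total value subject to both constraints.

Feasible sets respecting both limits:
- A+B+C+F: mass 24, volume 22, value 90
- A+C+D: mass 24, volume 13, value 87
- A+C+E+F: mass 27, volume 16, value 86
- A+B+C: mass 20, volume 16, value 84
Best: 90 sci.

90 sci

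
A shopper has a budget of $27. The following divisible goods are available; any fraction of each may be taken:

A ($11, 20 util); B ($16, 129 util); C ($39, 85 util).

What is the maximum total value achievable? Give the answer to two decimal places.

Take in order of value per unit:
- B (129/16 per unit): all 16 → value 129, running total 129.00
- C (85/39 per unit): 11 of 39 → value 11×85/39 = 23.9744, running total 152.97
Total 152.97.

152.97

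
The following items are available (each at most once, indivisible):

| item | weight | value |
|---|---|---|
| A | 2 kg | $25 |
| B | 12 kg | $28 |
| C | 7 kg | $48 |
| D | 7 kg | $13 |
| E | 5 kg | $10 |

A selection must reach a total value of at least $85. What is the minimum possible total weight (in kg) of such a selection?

16

Subsets with value ≥ 85, sorted by total weight:
- A+C+D: weight 16, value 86
- A+B+C: weight 21, value 101
- A+C+D+E: weight 21, value 96
- B+C+E: weight 24, value 86
Minimum weight: 16 kg.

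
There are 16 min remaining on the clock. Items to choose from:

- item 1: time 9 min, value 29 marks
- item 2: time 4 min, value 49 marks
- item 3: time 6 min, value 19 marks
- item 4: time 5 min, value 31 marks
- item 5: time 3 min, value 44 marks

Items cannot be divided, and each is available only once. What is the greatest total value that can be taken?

124 marks

This is a 0/1 knapsack; check combinations near the capacity.
- item 2+item 4+item 5: time 4+5+3=12, value 49+31+44=124
- item 1+item 2+item 5: time 9+4+3=16, value 29+49+44=122
- item 2+item 3+item 5: time 4+6+3=13, value 49+19+44=112
- item 2+item 3+item 4: time 4+6+5=15, value 49+19+31=99
Best: 124 marks.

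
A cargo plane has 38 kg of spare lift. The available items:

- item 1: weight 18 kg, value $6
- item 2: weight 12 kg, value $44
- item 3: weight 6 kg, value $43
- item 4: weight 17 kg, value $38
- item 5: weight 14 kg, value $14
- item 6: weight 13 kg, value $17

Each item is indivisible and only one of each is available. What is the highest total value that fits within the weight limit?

Check high-value combinations within 38 kg:
- item 2+item 3+item 4: weight 12+6+17=35, value 44+43+38=125
- item 2+item 3+item 6: weight 12+6+13=31, value 44+43+17=104
- item 2+item 3+item 5: weight 12+6+14=32, value 44+43+14=101
- item 3+item 4+item 6: weight 6+17+13=36, value 43+38+17=98
Best: $125.

$125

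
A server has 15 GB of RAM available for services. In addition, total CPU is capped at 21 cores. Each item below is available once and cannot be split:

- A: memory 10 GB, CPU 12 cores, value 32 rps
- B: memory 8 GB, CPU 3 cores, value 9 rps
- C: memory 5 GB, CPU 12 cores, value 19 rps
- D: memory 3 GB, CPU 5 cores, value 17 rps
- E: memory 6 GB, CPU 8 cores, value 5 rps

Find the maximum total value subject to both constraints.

Feasible sets respecting both limits:
- A+D: memory 13, CPU 17, value 49
- C+D: memory 8, CPU 17, value 36
- A: memory 10, CPU 12, value 32
- B+C: memory 13, CPU 15, value 28
Best: 49 rps.

49 rps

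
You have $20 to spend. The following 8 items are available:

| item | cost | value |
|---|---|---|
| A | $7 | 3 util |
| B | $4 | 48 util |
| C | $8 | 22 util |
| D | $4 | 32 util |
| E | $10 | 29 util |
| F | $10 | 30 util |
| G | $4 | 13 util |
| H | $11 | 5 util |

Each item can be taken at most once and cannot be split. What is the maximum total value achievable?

This is a 0/1 knapsack; check combinations near the capacity.
- B+C+D+G: cost 4+8+4+4=20, value 48+22+32+13=115
- B+D+F: cost 4+4+10=18, value 48+32+30=110
- B+D+E: cost 4+4+10=18, value 48+32+29=109
- B+C+D: cost 4+8+4=16, value 48+22+32=102
- A+B+D+G: cost 7+4+4+4=19, value 3+48+32+13=96
Best: 115 util.

115 util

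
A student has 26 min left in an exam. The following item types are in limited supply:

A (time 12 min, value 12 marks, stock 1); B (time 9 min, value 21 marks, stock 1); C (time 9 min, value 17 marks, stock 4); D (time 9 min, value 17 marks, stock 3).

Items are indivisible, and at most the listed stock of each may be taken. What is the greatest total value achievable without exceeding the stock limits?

Top feasible selections:
- 1×B + 1×D: time 18, value 38
- 1×B + 1×C: time 18, value 38
Best: 38 marks.

38 marks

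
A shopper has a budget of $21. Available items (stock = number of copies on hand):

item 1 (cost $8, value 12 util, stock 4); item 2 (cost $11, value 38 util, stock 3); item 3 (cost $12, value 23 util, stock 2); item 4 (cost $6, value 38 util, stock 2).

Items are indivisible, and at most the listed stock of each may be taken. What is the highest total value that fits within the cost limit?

Best selections within cost 21 and stock limits:
- 1×item 1 + 2×item 4: cost 20, value 88
- 2×item 4: cost 12, value 76
- 1×item 2 + 1×item 4: cost 17, value 76
- 1×item 3 + 1×item 4: cost 18, value 61
Best: 88 util.

88 util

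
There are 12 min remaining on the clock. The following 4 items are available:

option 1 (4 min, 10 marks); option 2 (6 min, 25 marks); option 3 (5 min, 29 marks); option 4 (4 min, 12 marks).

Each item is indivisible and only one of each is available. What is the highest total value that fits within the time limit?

Check high-value combinations within 12 min:
- option 2+option 3: time 6+5=11, value 25+29=54
- option 3+option 4: time 5+4=9, value 29+12=41
- option 1+option 3: time 4+5=9, value 10+29=39
- option 2+option 4: time 6+4=10, value 25+12=37
- option 1+option 2: time 4+6=10, value 10+25=35
Best: 54 marks.

54 marks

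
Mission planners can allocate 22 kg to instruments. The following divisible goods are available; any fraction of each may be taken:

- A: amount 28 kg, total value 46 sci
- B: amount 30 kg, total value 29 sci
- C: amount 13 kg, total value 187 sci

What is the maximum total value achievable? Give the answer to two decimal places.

201.79

Take in order of value per unit:
- C (187/13 per unit): all 13 → value 187, running total 187.00
- A (46/28 per unit): 9 of 28 → value 9×46/28 = 14.7857, running total 201.79
Total 201.79.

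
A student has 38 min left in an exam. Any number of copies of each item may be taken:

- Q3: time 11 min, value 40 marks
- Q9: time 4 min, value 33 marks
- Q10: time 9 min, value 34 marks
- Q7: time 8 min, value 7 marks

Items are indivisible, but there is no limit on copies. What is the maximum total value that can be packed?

297 marks

Best value-per-unit is Q9 at 33/4, and filling with it alone uses time 9×4=36. No mix of the others beats 9×33 = 297.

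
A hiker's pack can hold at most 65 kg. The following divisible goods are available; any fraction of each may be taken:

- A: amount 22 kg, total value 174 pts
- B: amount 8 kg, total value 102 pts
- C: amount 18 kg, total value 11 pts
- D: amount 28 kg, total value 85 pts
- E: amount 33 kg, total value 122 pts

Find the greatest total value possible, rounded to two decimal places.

Take in order of value per unit:
- B (102/8 per unit): all 8 → value 102, running total 102.00
- A (174/22 per unit): all 22 → value 174, running total 276.00
- E (122/33 per unit): all 33 → value 122, running total 398.00
- D (85/28 per unit): 2 of 28 → value 2×85/28 = 6.0714, running total 404.07
Total 404.07.

404.07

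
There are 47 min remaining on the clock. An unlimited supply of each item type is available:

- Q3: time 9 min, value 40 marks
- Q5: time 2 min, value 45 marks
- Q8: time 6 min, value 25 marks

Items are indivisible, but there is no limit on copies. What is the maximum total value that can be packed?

Best value-per-unit is Q5 at 45/2, and filling with it alone uses time 23×2=46. No mix of the others beats 23×45 = 1035.

1035 marks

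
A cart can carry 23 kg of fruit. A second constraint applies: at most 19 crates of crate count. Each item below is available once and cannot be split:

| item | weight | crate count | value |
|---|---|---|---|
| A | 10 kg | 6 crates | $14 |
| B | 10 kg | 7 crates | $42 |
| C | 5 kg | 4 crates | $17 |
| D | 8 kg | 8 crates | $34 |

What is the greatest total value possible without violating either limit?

$93

Feasible sets respecting both limits:
- B+C+D: weight 23, crate count 19, value 93
- B+D: weight 18, crate count 15, value 76
- A+C+D: weight 23, crate count 18, value 65
- B+C: weight 15, crate count 11, value 59
Best: $93.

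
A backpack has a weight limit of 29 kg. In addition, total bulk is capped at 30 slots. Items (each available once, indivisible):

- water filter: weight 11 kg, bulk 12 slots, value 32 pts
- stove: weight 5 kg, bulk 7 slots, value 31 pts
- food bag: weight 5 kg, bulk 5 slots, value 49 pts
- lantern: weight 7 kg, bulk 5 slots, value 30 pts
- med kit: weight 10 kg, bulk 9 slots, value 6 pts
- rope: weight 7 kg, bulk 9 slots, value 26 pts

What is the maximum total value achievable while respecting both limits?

142 pts

Feasible sets respecting both limits:
- water filter+stove+food bag+lantern: weight 28, bulk 29, value 142
- stove+food bag+lantern+rope: weight 24, bulk 26, value 136
- stove+food bag+lantern+med kit: weight 27, bulk 26, value 116
Best: 142 pts.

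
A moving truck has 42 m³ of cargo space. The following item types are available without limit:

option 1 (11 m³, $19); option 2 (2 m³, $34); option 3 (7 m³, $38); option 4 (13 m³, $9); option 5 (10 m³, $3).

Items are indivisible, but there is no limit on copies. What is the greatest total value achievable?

$714

Best value-per-unit is option 2 at 34/2, and filling with it alone uses volume 21×2=42. No mix of the others beats 21×34 = 714.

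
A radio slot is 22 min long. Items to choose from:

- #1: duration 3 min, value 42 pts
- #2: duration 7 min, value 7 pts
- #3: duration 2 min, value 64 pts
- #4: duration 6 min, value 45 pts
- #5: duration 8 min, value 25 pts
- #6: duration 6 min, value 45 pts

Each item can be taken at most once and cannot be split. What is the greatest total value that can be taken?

196 pts

Check high-value combinations within 22 min:
- #1+#3+#4+#6: duration 3+2+6+6=17, value 42+64+45+45=196
- #3+#4+#5+#6: duration 2+6+8+6=22, value 64+45+25+45=179
- #1+#3+#4+#5: duration 3+2+6+8=19, value 42+64+45+25=176
- #1+#3+#5+#6: duration 3+2+8+6=19, value 42+64+25+45=176
- #2+#3+#4+#6: duration 7+2+6+6=21, value 7+64+45+45=161
Best: 196 pts.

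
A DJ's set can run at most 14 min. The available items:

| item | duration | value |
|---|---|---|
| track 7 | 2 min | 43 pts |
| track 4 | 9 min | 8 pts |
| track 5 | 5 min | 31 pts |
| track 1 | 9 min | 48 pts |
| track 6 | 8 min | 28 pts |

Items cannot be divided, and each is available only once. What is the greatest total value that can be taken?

91 pts

Check high-value combinations within 14 min:
- track 7+track 1: duration 2+9=11, value 43+48=91
- track 5+track 1: duration 5+9=14, value 31+48=79
- track 7+track 5: duration 2+5=7, value 43+31=74
Best: 91 pts.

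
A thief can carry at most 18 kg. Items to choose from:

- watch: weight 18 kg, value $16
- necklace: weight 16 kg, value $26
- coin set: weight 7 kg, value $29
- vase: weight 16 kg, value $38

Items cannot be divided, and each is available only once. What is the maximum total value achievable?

$38

This is a 0/1 knapsack; check combinations near the capacity.
- vase: weight 16, value 38
- coin set: weight 7, value 29
- necklace: weight 16, value 26
- watch: weight 18, value 16
Best: $38.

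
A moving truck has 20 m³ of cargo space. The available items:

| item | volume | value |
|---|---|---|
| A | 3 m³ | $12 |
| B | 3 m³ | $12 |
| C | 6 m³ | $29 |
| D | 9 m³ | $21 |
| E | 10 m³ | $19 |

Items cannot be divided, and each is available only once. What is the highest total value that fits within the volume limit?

Check high-value combinations within 20 m³:
- A+C+D: volume 3+6+9=18, value 12+29+21=62
- B+C+D: volume 3+6+9=18, value 12+29+21=62
- A+C+E: volume 3+6+10=19, value 12+29+19=60
Best: $62.

$62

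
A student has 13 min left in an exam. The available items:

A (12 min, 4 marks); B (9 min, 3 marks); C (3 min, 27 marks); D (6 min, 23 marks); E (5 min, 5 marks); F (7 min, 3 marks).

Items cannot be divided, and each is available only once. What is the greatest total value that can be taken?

Check high-value combinations within 13 min:
- C+D: time 3+6=9, value 27+23=50
- C+E: time 3+5=8, value 27+5=32
- C+F: time 3+7=10, value 27+3=30
- B+C: time 9+3=12, value 3+27=30
Best: 50 marks.

50 marks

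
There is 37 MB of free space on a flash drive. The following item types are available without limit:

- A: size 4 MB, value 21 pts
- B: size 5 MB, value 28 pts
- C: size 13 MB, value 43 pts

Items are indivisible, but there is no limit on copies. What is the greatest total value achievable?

203 pts

Best value-per-unit is B at 28/5; filling with it alone gives 7×28 = 196.
Optimal mix: 3×A + 5×B → size 37, value 203.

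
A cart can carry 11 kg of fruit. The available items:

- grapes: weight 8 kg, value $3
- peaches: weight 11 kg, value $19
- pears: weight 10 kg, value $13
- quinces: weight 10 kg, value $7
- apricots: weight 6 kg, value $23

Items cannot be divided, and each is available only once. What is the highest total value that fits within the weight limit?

$23

Check high-value combinations within 11 kg:
- apricots: weight 6, value 23
- peaches: weight 11, value 19
- pears: weight 10, value 13
Best: $23.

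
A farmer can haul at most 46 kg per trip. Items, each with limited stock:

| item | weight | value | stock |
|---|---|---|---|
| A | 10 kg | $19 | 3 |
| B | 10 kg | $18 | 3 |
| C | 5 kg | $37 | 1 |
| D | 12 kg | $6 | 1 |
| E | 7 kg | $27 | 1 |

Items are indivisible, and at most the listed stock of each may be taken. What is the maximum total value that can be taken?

$121

Best selections within weight 46 and stock limits:
- 3×A + 1×C + 1×E: weight 42, value 121
- 2×A + 1×B + 1×C + 1×E: weight 42, value 120
- 1×A + 2×B + 1×C + 1×E: weight 42, value 119
Best: $121.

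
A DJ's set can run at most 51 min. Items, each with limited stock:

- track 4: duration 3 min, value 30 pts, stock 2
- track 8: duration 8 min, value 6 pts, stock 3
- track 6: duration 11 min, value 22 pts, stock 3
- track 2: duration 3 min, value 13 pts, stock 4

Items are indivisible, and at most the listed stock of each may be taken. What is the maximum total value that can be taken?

Best selections within duration 51 and stock limits:
- 2×track 4 + 3×track 6 + 4×track 2: duration 51, value 178
- 2×track 4 + 3×track 6 + 3×track 2: duration 48, value 165
- 2×track 4 + 1×track 8 + 2×track 6 + 4×track 2: duration 48, value 162
- 2×track 4 + 2×track 6 + 4×track 2: duration 40, value 156
Best: 178 pts.

178 pts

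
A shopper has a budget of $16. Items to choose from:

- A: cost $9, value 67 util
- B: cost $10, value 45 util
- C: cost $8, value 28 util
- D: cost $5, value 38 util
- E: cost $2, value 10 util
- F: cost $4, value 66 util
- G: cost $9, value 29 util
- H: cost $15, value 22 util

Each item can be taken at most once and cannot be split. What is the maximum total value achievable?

Check high-value combinations within $16:
- A+E+F: cost 9+2+4=15, value 67+10+66=143
- A+F: cost 9+4=13, value 67+66=133
- B+E+F: cost 10+2+4=16, value 45+10+66=121
- A+D+E: cost 9+5+2=16, value 67+38+10=115
- D+E+F: cost 5+2+4=11, value 38+10+66=114
Best: 143 util.

143 util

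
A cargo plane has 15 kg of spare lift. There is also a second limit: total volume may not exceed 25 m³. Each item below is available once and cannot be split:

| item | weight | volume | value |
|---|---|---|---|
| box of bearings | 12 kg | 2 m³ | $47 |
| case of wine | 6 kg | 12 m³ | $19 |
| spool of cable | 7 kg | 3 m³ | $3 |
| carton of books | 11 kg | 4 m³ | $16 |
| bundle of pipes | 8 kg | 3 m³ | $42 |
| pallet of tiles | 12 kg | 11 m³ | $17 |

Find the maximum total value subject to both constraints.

$61

Feasible sets respecting both limits:
- case of wine+bundle of pipes: weight 14, volume 15, value 61
- box of bearings: weight 12, volume 2, value 47
- spool of cable+bundle of pipes: weight 15, volume 6, value 45
Best: $61.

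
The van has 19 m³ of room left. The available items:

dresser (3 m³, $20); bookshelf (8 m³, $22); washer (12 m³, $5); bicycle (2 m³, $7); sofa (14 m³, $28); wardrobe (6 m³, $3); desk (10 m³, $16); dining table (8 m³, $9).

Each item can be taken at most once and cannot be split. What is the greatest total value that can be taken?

Check high-value combinations within 19 m³:
- dresser+bicycle+sofa: volume 3+2+14=19, value 20+7+28=55
- dresser+bookshelf+bicycle+wardrobe: volume 3+8+2+6=19, value 20+22+7+3=52
- dresser+bookshelf+dining table: volume 3+8+8=19, value 20+22+9=51
Best: $55.

$55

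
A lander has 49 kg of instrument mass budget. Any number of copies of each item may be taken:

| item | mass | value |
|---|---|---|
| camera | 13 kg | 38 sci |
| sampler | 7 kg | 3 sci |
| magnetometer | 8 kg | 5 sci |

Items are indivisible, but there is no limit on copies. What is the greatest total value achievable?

Best value-per-unit is camera at 38/13; filling with it alone gives 3×38 = 114.
Optimal mix: 3×camera + 1×magnetometer → mass 47, value 119.

119 sci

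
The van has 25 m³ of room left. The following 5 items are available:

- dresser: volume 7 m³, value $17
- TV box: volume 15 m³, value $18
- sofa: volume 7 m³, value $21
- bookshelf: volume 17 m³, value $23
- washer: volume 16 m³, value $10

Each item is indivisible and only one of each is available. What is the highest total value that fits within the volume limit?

Check high-value combinations within 25 m³:
- sofa+bookshelf: volume 7+17=24, value 21+23=44
- dresser+bookshelf: volume 7+17=24, value 17+23=40
- TV box+sofa: volume 15+7=22, value 18+21=39
Best: $44.

$44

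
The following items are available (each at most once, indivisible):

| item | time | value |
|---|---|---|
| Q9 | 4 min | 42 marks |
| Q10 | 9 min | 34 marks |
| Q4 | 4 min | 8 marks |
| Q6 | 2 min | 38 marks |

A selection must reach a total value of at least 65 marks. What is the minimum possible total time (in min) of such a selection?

Subsets with value ≥ 65, sorted by total time:
- Q9+Q6: time 6, value 80
- Q9+Q4+Q6: time 10, value 88
- Q10+Q6: time 11, value 72
Minimum time: 6 min.

6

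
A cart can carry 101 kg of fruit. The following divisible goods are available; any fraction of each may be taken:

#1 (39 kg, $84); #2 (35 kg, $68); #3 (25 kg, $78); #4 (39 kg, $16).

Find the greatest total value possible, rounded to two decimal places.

Take in order of value per unit:
- #3 (78/25 per unit): all 25 → value 78, running total 78.00
- #1 (84/39 per unit): all 39 → value 84, running total 162.00
- #2 (68/35 per unit): all 35 → value 68, running total 230.00
- #4 (16/39 per unit): 2 of 39 → value 2×16/39 = 0.8205, running total 230.82
Total 230.82.

230.82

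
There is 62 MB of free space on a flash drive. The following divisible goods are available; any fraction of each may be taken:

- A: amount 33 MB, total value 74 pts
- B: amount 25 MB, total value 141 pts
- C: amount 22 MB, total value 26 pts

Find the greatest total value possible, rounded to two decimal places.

219.73

Take in order of value per unit:
- B (141/25 per unit): all 25 → value 141, running total 141.00
- A (74/33 per unit): all 33 → value 74, running total 215.00
- C (26/22 per unit): 4 of 22 → value 4×26/22 = 4.7273, running total 219.73
Total 219.73.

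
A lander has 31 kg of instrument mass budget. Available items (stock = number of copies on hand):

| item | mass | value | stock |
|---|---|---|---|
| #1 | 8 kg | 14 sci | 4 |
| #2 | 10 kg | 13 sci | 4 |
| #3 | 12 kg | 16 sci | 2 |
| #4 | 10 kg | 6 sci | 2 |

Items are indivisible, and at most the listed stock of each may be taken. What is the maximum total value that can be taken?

44 sci

Best selections within mass 31 and stock limits:
- 2×#1 + 1×#3: mass 28, value 44
- 1×#1 + 1×#2 + 1×#3: mass 30, value 43
Best: 44 sci.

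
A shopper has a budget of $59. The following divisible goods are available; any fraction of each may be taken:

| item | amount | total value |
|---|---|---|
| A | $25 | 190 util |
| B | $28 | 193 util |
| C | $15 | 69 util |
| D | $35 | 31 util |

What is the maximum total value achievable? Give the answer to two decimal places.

410.60

Take in order of value per unit:
- A (190/25 per unit): all 25 → value 190, running total 190.00
- B (193/28 per unit): all 28 → value 193, running total 383.00
- C (69/15 per unit): 6 of 15 → value 6×69/15 = 27.6000, running total 410.60
Total 410.60.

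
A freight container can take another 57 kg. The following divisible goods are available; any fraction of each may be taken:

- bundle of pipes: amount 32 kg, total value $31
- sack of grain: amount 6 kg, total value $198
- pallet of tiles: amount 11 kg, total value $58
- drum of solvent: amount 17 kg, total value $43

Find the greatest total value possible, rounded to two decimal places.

Take in order of value per unit:
- sack of grain (198/6 per unit): all 6 → value 198, running total 198.00
- pallet of tiles (58/11 per unit): all 11 → value 58, running total 256.00
- drum of solvent (43/17 per unit): all 17 → value 43, running total 299.00
- bundle of pipes (31/32 per unit): 23 of 32 → value 23×31/32 = 22.2813, running total 321.28
Total 321.28.

321.28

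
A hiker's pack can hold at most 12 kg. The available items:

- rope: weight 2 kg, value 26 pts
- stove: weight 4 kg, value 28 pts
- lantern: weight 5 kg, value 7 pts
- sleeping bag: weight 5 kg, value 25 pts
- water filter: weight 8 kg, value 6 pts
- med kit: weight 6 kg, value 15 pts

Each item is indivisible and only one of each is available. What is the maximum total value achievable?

79 pts

Check high-value combinations within 12 kg:
- rope+stove+sleeping bag: weight 2+4+5=11, value 26+28+25=79
- rope+stove+med kit: weight 2+4+6=12, value 26+28+15=69
- rope+stove+lantern: weight 2+4+5=11, value 26+28+7=61
Best: 79 pts.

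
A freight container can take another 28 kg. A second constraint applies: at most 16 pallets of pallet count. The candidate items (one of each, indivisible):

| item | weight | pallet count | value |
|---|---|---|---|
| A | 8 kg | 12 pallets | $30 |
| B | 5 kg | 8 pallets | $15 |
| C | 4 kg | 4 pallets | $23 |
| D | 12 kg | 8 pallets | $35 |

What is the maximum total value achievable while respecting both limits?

Feasible sets respecting both limits:
- C+D: weight 16, pallet count 12, value 58
- A+C: weight 12, pallet count 16, value 53
- B+D: weight 17, pallet count 16, value 50
- B+C: weight 9, pallet count 12, value 38
Best: $58.

$58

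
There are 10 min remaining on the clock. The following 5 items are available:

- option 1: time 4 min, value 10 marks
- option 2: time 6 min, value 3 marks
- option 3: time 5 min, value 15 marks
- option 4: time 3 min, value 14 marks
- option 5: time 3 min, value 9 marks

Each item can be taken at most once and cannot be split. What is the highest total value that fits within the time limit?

33 marks

This is a 0/1 knapsack; check combinations near the capacity.
- option 1+option 4+option 5: time 4+3+3=10, value 10+14+9=33
- option 3+option 4: time 5+3=8, value 15+14=29
- option 1+option 3: time 4+5=9, value 10+15=25
Best: 33 marks.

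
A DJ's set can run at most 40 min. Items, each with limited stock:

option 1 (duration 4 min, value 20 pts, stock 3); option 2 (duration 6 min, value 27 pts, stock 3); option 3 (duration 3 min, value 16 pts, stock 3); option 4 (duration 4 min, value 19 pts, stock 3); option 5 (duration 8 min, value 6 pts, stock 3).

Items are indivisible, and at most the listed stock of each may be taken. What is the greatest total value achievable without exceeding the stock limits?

192 pts

Best selections within duration 40 and stock limits:
- 3×option 1 + 1×option 2 + 3×option 3 + 3×option 4: duration 39, value 192
- 3×option 1 + 3×option 2 + 2×option 3 + 1×option 4: duration 40, value 192
- 2×option 1 + 3×option 2 + 2×option 3 + 2×option 4: duration 40, value 191
Best: 192 pts.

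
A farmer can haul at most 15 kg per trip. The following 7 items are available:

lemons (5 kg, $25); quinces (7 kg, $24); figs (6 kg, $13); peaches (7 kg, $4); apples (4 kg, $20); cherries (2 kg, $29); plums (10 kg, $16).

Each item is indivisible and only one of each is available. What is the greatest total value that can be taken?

$78

Check high-value combinations within 15 kg:
- lemons+quinces+cherries: weight 5+7+2=14, value 25+24+29=78
- lemons+apples+cherries: weight 5+4+2=11, value 25+20+29=74
- quinces+apples+cherries: weight 7+4+2=13, value 24+20+29=73
- lemons+figs+cherries: weight 5+6+2=13, value 25+13+29=67
Best: $78.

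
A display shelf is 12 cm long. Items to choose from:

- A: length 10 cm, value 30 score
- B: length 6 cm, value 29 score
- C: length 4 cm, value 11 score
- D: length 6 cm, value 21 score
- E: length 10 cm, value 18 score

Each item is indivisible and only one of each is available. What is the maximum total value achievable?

This is a 0/1 knapsack; check combinations near the capacity.
- B+D: length 6+6=12, value 29+21=50
- B+C: length 6+4=10, value 29+11=40
- C+D: length 4+6=10, value 11+21=32
- A: length 10, value 30
- B: length 6, value 29
Best: 50 score.

50 score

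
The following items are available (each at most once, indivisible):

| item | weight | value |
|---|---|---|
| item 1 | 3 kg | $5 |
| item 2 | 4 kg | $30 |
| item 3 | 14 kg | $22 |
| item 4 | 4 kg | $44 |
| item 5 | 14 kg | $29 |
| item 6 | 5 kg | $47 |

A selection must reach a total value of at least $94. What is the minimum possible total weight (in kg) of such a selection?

12

Subsets with value ≥ 94, sorted by total weight:
- item 1+item 4+item 6: weight 12, value 96
- item 2+item 4+item 6: weight 13, value 121
Minimum weight: 12 kg.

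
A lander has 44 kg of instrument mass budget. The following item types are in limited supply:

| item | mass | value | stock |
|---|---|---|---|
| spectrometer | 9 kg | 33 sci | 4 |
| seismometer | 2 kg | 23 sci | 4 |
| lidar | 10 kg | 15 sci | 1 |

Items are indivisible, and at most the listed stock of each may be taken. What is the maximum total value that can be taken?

224 sci

Best selections within mass 44 and stock limits:
- 4×spectrometer + 4×seismometer: mass 44, value 224
- 4×spectrometer + 3×seismometer: mass 42, value 201
Best: 224 sci.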